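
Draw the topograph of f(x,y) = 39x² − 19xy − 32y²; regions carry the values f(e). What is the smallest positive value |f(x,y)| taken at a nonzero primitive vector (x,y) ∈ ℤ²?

descent: ρ → (-32,19,39)  [lands on river]
river: ρ → (39,59,-12)
river: ρ → (-12,61,34)
river: ρ → (34,7,-39)
river: ρ → (-39,71,2)
river: ρ → (2,73,-3)
river: ρ → (-3,71,26)
river: ρ → (26,33,-41)
river: ρ → (-41,49,18)
river: ρ → (18,59,-26)
river: ρ → (-26,45,32)
river: ρ → (32,19,-39)
river: ρ → (-39,59,12)
river: ρ → (12,61,-34)
river: ρ → (-34,7,39)
river: ρ → (39,71,-2)
river: ρ → (-2,73,3)
river: ρ → (3,71,-26)
river: ρ → (-26,33,41)
river: ρ → (41,49,-18)
river: ρ → (-18,59,26)
river: ρ → (26,45,-32)
closes: descent 1, river 22
min |a| on river = 2

2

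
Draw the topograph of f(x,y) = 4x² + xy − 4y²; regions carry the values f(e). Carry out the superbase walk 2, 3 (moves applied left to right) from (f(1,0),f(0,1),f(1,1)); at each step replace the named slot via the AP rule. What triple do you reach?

start (4,-4,1) = (f(1,0),f(0,1),f(1,1))
replace slot 2: 2·(4+1) − (-4) = 14 → (4,14,1)
replace slot 3: 2·(4+14) − 1 = 35 → (4,14,35)

4,14,35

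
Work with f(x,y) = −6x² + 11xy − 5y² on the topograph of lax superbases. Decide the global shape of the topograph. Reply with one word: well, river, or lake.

D = b²−4ac = 11² − 4·(-6)·(-5) = 1
D = 1² is a perfect square ⇒ form factors over ℤ ⇒ lakes

lake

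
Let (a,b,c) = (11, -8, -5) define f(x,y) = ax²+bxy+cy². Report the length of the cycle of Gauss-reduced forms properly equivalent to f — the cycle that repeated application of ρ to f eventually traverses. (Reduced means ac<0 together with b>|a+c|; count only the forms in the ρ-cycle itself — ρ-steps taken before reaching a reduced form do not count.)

D = 284, ⌊√D⌋ = 16
descent: ρ → (-5,8,11)  [lands on river]
river: ρ → (11,14,-2)
river: ρ → (-2,14,11)
river: ρ → (11,8,-5)
river: ρ → (-5,12,7)
river: ρ → (7,16,-1)
river: ρ → (-1,16,7)
river: ρ → (7,12,-5)
ρ-cycle length = 8 (tail of 1 descent step not counted)

8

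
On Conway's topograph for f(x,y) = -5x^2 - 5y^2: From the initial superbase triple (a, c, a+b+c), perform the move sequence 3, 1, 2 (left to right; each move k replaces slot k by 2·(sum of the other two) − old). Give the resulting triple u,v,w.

start (-5,-5,-10) = (f(1,0),f(0,1),f(1,1))
replace slot 3: 2·((-5)+(-5)) − (-10) = -10 → (-5,-5,-10)
replace slot 1: 2·((-5)+(-10)) − (-5) = -25 → (-25,-5,-10)
replace slot 2: 2·((-25)+(-10)) − (-5) = -65 → (-25,-65,-10)

-25,-65,-10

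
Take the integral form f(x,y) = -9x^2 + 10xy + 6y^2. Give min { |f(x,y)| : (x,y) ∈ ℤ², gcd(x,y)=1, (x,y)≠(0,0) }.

river: ρ → (6,14,-5)
river: ρ → (-5,16,3)
river: ρ → (3,14,-10)
river: ρ → (-10,6,7)
river: ρ → (7,8,-9)
river: ρ → (-9,10,6)
closes: descent 0, river 6
min |a| on river = 3

3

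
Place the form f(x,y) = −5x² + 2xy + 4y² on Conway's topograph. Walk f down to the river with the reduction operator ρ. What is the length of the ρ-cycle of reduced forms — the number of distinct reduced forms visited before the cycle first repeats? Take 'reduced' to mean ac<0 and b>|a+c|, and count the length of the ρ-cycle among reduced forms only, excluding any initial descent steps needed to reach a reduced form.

D = 84, ⌊√D⌋ = 9
river: ρ → (4,6,-3)
river: ρ → (-3,6,4)
river: ρ → (4,2,-5)
river: ρ → (-5,8,1)
river: ρ → (1,8,-5)
river: ρ → (-5,2,4)
ρ-cycle length = 6 (tail of 0 descent steps not counted)

6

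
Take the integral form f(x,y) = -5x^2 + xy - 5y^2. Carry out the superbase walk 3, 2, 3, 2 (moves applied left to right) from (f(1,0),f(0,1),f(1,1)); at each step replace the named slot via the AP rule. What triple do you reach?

start (-5,-5,-9) = (f(1,0),f(0,1),f(1,1))
replace slot 3: 2·((-5)+(-5)) − (-9) = -11 → (-5,-5,-11)
replace slot 2: 2·((-5)+(-11)) − (-5) = -27 → (-5,-27,-11)
replace slot 3: 2·((-5)+(-27)) − (-11) = -53 → (-5,-27,-53)
replace slot 2: 2·((-5)+(-53)) − (-27) = -89 → (-5,-89,-53)

-5,-89,-53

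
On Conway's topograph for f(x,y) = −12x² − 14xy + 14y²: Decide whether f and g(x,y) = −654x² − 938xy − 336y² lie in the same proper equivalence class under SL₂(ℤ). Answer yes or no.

D₁ = 868, D₂ = 868
river cycle of f (length 16): (14, 14, -12), (-12, 10, 16), (16, 22, -6), (-6, 26, 8), (8, 22, -12), (-12, 26, 4), (4, 22, -24), (-24, 26, 2), (2, 26, -24), (-24, 22, 4), … (6 more)
river cycle of g (length 16): (-6, 26, 8), (8, 22, -12), (-12, 26, 4), (4, 22, -24), (-24, 26, 2), (2, 26, -24), (-24, 22, 4), (4, 26, -12), (-12, 22, 8), (8, 26, -6), … (6 more)
cycles coincide ⇒ equivalent

yes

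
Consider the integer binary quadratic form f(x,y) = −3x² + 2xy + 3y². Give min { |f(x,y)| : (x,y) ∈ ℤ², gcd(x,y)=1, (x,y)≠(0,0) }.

river: ρ → (3,4,-2)
river: ρ → (-2,4,3)
river: ρ → (3,2,-3)
river: ρ → (-3,4,2)
river: ρ → (2,4,-3)
river: ρ → (-3,2,3)
closes: descent 0, river 6
min |a| on river = 2

2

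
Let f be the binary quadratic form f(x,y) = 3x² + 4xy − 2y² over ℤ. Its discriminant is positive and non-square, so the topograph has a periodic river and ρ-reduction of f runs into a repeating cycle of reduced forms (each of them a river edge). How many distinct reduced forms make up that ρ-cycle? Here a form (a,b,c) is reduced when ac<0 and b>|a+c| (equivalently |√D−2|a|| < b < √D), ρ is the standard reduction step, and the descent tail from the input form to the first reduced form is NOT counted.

D = 40, ⌊√D⌋ = 6
river: ρ → (-2,4,3)
river: ρ → (3,2,-3)
river: ρ → (-3,4,2)
river: ρ → (2,4,-3)
river: ρ → (-3,2,3)
river: ρ → (3,4,-2)
ρ-cycle length = 6 (tail of 0 descent steps not counted)

6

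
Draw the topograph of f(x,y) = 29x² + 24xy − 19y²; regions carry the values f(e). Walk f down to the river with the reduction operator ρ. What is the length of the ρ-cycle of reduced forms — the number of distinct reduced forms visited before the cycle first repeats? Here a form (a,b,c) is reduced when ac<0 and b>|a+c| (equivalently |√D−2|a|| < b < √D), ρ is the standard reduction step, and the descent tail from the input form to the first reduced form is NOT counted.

D = 2780, ⌊√D⌋ = 52
river: ρ → (-19,52,1)
river: ρ → (1,52,-19)
river: ρ → (-19,24,29)
river: ρ → (29,34,-14)
river: ρ → (-14,50,5)
river: ρ → (5,50,-14)
river: ρ → (-14,34,29)
river: ρ → (29,24,-19)
ρ-cycle length = 8 (tail of 0 descent steps not counted)

8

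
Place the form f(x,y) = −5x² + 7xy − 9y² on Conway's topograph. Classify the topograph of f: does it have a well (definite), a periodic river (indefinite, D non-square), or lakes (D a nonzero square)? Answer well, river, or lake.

D = b²−4ac = 7² − 4·(-5)·(-9) = -131
D < 0 ⇒ definite ⇒ every region one sign ⇒ single well

well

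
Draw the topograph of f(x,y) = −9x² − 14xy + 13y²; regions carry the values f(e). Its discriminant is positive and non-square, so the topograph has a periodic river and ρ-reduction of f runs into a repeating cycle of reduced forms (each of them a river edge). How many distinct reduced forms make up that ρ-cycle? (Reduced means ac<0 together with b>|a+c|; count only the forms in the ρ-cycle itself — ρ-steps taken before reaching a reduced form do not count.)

D = 664, ⌊√D⌋ = 25
descent: ρ → (13,14,-9)  [lands on river]
river: ρ → (-9,22,5)
river: ρ → (5,18,-17)
river: ρ → (-17,16,6)
river: ρ → (6,20,-11)
river: ρ → (-11,24,2)
river: ρ → (2,24,-11)
river: ρ → (-11,20,6)
river: ρ → (6,16,-17)
river: ρ → (-17,18,5)
river: ρ → (5,22,-9)
river: ρ → (-9,14,13)
river: ρ → (13,12,-10)
river: ρ → (-10,8,15)
river: ρ → (15,22,-3)
river: ρ → (-3,20,22)
river: ρ → (22,24,-1)
river: ρ → (-1,24,22)
river: ρ → (22,20,-3)
river: ρ → (-3,22,15)
river: ρ → (15,8,-10)
river: ρ → (-10,12,13)
ρ-cycle length = 22 (tail of 1 descent step not counted)

22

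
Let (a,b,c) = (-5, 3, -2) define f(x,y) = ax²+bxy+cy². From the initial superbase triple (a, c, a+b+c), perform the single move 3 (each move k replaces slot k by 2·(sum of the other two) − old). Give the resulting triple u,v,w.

start (-5,-2,-4) = (f(1,0),f(0,1),f(1,1))
replace slot 3: 2·((-5)+(-2)) − (-4) = -10 → (-5,-2,-10)

-5,-2,-10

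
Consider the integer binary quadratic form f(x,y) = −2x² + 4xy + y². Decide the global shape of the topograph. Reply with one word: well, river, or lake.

D = b²−4ac = 4² − 4·(-2)·1 = 24
D > 0 non-square ⇒ indefinite ⇒ periodic river

river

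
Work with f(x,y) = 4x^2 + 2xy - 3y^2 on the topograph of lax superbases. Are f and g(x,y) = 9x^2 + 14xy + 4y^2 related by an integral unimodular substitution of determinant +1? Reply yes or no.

D₁ = 52, D₂ = 52
river cycle of f (length 10): (-3, 4, 3), (3, 2, -4), (-4, 6, 1), (1, 6, -4), (-4, 2, 3), (3, 4, -3), (-3, 2, 4), (4, 6, -1), (-1, 6, 4), (4, 2, -3)
river cycle of g (length 10): (4, 2, -3), (-3, 4, 3), (3, 2, -4), (-4, 6, 1), (1, 6, -4), (-4, 2, 3), (3, 4, -3), (-3, 2, 4), (4, 6, -1), (-1, 6, 4)
cycles coincide ⇒ equivalent

yes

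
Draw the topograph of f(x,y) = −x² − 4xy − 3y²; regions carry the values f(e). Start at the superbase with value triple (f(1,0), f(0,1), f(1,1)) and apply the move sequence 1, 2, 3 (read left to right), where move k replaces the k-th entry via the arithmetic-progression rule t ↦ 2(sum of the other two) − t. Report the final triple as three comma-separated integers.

start (-1,-3,-8) = (f(1,0),f(0,1),f(1,1))
replace slot 1: 2·((-3)+(-8)) − (-1) = -21 → (-21,-3,-8)
replace slot 2: 2·((-21)+(-8)) − (-3) = -55 → (-21,-55,-8)
replace slot 3: 2·((-21)+(-55)) − (-8) = -144 → (-21,-55,-144)

-21,-55,-144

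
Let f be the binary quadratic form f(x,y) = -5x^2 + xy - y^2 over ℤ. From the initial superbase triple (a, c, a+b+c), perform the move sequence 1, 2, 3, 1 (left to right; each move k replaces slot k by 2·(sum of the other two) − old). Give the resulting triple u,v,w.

start (-5,-1,-5) = (f(1,0),f(0,1),f(1,1))
replace slot 1: 2·((-1)+(-5)) − (-5) = -7 → (-7,-1,-5)
replace slot 2: 2·((-7)+(-5)) − (-1) = -23 → (-7,-23,-5)
replace slot 3: 2·((-7)+(-23)) − (-5) = -55 → (-7,-23,-55)
replace slot 1: 2·((-23)+(-55)) − (-7) = -149 → (-149,-23,-55)

-149,-23,-55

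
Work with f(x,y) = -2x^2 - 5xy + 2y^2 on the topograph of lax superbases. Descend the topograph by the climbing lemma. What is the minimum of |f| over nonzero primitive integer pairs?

descent: ρ → (2,5,-2)  [lands on river]
river: ρ → (-2,3,4)
river: ρ → (4,5,-1)
river: ρ → (-1,5,4)
river: ρ → (4,3,-2)
river: ρ → (-2,5,2)
river: ρ → (2,3,-4)
river: ρ → (-4,5,1)
river: ρ → (1,5,-4)
river: ρ → (-4,3,2)
closes: descent 1, river 10
min |a| on river = 1

1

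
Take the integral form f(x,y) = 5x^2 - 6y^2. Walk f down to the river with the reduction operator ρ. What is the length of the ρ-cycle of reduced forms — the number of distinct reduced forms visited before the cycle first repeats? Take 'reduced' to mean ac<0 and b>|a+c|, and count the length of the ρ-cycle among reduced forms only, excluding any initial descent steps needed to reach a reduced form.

D = 120, ⌊√D⌋ = 10
descent: ρ → (-6,0,5)
descent: ρ → (5,10,-1)  [lands on river]
river: ρ → (-1,10,5)
ρ-cycle length = 2 (tail of 2 descent steps not counted)

2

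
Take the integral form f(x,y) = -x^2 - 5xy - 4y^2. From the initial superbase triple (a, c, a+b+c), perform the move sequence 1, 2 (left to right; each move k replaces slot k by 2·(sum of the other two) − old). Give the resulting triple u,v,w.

start (-1,-4,-10) = (f(1,0),f(0,1),f(1,1))
replace slot 1: 2·((-4)+(-10)) − (-1) = -27 → (-27,-4,-10)
replace slot 2: 2·((-27)+(-10)) − (-4) = -70 → (-27,-70,-10)

-27,-70,-10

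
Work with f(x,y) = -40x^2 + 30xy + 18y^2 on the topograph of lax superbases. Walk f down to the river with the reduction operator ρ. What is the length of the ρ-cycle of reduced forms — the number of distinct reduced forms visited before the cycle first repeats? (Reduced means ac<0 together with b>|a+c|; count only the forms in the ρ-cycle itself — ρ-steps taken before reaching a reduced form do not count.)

D = 3780, ⌊√D⌋ = 61
river: ρ → (18,42,-28)
river: ρ → (-28,14,32)
river: ρ → (32,50,-10)
river: ρ → (-10,50,32)
river: ρ → (32,14,-28)
river: ρ → (-28,42,18)
river: ρ → (18,30,-40)
river: ρ → (-40,50,8)
river: ρ → (8,46,-52)
river: ρ → (-52,58,2)
river: ρ → (2,58,-52)
river: ρ → (-52,46,8)
river: ρ → (8,50,-40)
river: ρ → (-40,30,18)
ρ-cycle length = 14 (tail of 0 descent steps not counted)

14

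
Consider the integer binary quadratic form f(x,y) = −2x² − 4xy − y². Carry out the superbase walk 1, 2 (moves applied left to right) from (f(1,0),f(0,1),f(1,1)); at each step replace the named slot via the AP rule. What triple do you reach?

start (-2,-1,-7) = (f(1,0),f(0,1),f(1,1))
replace slot 1: 2·((-1)+(-7)) − (-2) = -14 → (-14,-1,-7)
replace slot 2: 2·((-14)+(-7)) − (-1) = -41 → (-14,-41,-7)

-14,-41,-7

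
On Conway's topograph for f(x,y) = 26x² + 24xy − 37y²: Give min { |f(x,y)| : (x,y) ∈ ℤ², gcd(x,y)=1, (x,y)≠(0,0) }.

river: ρ → (-37,50,13)
river: ρ → (13,54,-29)
river: ρ → (-29,62,5)
river: ρ → (5,58,-53)
river: ρ → (-53,48,10)
river: ρ → (10,52,-43)
river: ρ → (-43,34,19)
river: ρ → (19,42,-35)
river: ρ → (-35,28,26)
river: ρ → (26,24,-37)
closes: descent 0, river 10
min |a| on river = 5

5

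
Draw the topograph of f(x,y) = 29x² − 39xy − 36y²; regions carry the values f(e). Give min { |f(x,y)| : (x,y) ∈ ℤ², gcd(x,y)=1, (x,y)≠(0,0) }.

descent: ρ → (-36,39,29)  [lands on river]
river: ρ → (29,19,-46)
river: ρ → (-46,73,2)
river: ρ → (2,75,-9)
river: ρ → (-9,69,26)
river: ρ → (26,35,-43)
river: ρ → (-43,51,18)
river: ρ → (18,57,-34)
river: ρ → (-34,11,41)
river: ρ → (41,71,-4)
river: ρ → (-4,73,23)
river: ρ → (23,65,-16)
river: ρ → (-16,63,27)
river: ρ → (27,45,-34)
river: ρ → (-34,23,38)
river: ρ → (38,53,-19)
river: ρ → (-19,61,26)
river: ρ → (26,43,-37)
river: ρ → (-37,31,32)
river: ρ → (32,33,-36)
closes: descent 1, river 20
min |a| on river = 2

2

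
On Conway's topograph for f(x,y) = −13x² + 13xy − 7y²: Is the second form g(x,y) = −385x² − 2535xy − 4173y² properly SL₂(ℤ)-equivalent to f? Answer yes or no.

D₁ = -195, D₂ = -195
f is negative-definite; reduce −f:
−f: translate: b→13 (≡-13 mod 26), so (13,-13,7)→(13,13,7)
−f: flip: (13,13,7)→(7,-13,13)
−f: translate: b→1 (≡-13 mod 14), so (7,-13,13)→(7,1,7)
−f: reduced (well bottom): (7,1,7) with a≤c, −a<b≤a
flip sign back: reduced form of f is (-7,-1,-7)
g is negative-definite; reduce −g:
−g: translate: b→225 (≡2535 mod 770), so (385,2535,4173)→(385,225,33)
−g: flip: (385,225,33)→(33,-225,385)
−g: translate: b→-27 (≡-225 mod 66), so (33,-225,385)→(33,-27,7)
−g: flip: (33,-27,7)→(7,27,33)
−g: translate: b→-1 (≡27 mod 14), so (7,27,33)→(7,-1,7)
−g: flip: (7,-1,7)→(7,1,7)
−g: reduced (well bottom): (7,1,7) with a≤c, −a<b≤a
flip sign back: reduced form of g is (-7,-1,-7)
reduced forms (-7, -1, -7) vs (-7, -1, -7) ⇒ equivalent

yes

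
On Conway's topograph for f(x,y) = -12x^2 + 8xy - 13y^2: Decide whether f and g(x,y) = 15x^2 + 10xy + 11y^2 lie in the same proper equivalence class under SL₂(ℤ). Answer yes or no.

D₁ = -560, D₂ = -560
f is negative-definite; reduce −f:
−f: reduced (well bottom): (12,-8,13) with a≤c, −a<b≤a
flip sign back: reduced form of f is (-12,8,-13)
g: flip: (15,10,11)→(11,-10,15)
g: reduced (well bottom): (11,-10,15) with a≤c, −a<b≤a
reduced forms (-12, 8, -13) vs (11, -10, 15) ⇒ inequivalent

no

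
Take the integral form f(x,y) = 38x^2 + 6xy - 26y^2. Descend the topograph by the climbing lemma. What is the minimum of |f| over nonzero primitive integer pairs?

descent: ρ → (-26,46,18)  [lands on river]
river: ρ → (18,62,-2)
river: ρ → (-2,62,18)
river: ρ → (18,46,-26)
river: ρ → (-26,58,6)
river: ρ → (6,62,-6)
river: ρ → (-6,58,26)
river: ρ → (26,46,-18)
river: ρ → (-18,62,2)
river: ρ → (2,62,-18)
river: ρ → (-18,46,26)
river: ρ → (26,58,-6)
river: ρ → (-6,62,6)
river: ρ → (6,58,-26)
closes: descent 1, river 14
min |a| on river = 2

2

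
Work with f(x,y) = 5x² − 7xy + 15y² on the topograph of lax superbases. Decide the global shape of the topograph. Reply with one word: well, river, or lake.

D = b²−4ac = (-7)² − 4·5·15 = -251
D < 0 ⇒ definite ⇒ every region one sign ⇒ single well

well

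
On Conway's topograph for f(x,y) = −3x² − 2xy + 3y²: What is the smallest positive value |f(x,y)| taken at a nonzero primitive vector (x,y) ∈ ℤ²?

descent: ρ → (3,2,-3)  [lands on river]
river: ρ → (-3,4,2)
river: ρ → (2,4,-3)
river: ρ → (-3,2,3)
river: ρ → (3,4,-2)
river: ρ → (-2,4,3)
closes: descent 1, river 6
min |a| on river = 2

2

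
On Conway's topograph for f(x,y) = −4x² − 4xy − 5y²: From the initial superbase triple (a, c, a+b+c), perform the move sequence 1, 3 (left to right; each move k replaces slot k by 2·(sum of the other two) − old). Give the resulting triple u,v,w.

start (-4,-5,-13) = (f(1,0),f(0,1),f(1,1))
replace slot 1: 2·((-5)+(-13)) − (-4) = -32 → (-32,-5,-13)
replace slot 3: 2·((-32)+(-5)) − (-13) = -61 → (-32,-5,-61)

-32,-5,-61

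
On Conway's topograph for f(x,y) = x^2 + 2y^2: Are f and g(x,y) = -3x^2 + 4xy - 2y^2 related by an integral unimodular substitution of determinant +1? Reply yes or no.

D₁ = -8, D₂ = -8
f: reduced (well bottom): (1,0,2) with a≤c, −a<b≤a
g is negative-definite; reduce −g:
−g: translate: b→2 (≡-4 mod 6), so (3,-4,2)→(3,2,1)
−g: flip: (3,2,1)→(1,-2,3)
−g: translate: b→0 (≡-2 mod 2), so (1,-2,3)→(1,0,2)
−g: reduced (well bottom): (1,0,2) with a≤c, −a<b≤a
flip sign back: reduced form of g is (-1,0,-2)
reduced forms (1, 0, 2) vs (-1, 0, -2) ⇒ inequivalent

no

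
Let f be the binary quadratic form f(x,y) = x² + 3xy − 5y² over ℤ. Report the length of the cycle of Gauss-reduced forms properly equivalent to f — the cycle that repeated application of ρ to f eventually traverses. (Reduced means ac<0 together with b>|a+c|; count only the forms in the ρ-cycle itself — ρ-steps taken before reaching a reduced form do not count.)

D = 29, ⌊√D⌋ = 5
descent: ρ → (-5,-3,1)
descent: ρ → (1,5,-1)  [lands on river]
river: ρ → (-1,5,1)
ρ-cycle length = 2 (tail of 2 descent steps not counted)

2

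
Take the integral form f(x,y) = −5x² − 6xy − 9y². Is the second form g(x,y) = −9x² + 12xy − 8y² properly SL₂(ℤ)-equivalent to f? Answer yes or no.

D₁ = -144, D₂ = -144
f is negative-definite; reduce −f:
−f: translate: b→-4 (≡6 mod 10), so (5,6,9)→(5,-4,8)
−f: reduced (well bottom): (5,-4,8) with a≤c, −a<b≤a
flip sign back: reduced form of f is (-5,4,-8)
g is negative-definite; reduce −g:
−g: translate: b→6 (≡-12 mod 18), so (9,-12,8)→(9,6,5)
−g: flip: (9,6,5)→(5,-6,9)
−g: translate: b→4 (≡-6 mod 10), so (5,-6,9)→(5,4,8)
−g: reduced (well bottom): (5,4,8) with a≤c, −a<b≤a
flip sign back: reduced form of g is (-5,-4,-8)
reduced forms (-5, 4, -8) vs (-5, -4, -8) ⇒ inequivalent

no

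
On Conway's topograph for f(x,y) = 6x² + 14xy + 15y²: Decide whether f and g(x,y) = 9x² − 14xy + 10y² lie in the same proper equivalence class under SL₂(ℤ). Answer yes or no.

D₁ = -164, D₂ = -164
f: translate: b→2 (≡14 mod 12), so (6,14,15)→(6,2,7)
f: reduced (well bottom): (6,2,7) with a≤c, −a<b≤a
g: translate: b→4 (≡-14 mod 18), so (9,-14,10)→(9,4,5)
g: flip: (9,4,5)→(5,-4,9)
g: reduced (well bottom): (5,-4,9) with a≤c, −a<b≤a
reduced forms (6, 2, 7) vs (5, -4, 9) ⇒ inequivalent

no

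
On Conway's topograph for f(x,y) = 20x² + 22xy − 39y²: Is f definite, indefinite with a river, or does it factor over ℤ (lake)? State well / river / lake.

D = b²−4ac = 22² − 4·20·(-39) = 3604
D > 0 non-square ⇒ indefinite ⇒ periodic river

river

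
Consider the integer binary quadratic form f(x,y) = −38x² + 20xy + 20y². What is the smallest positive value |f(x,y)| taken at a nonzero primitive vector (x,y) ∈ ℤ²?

river: ρ → (20,20,-38)
river: ρ → (-38,56,2)
river: ρ → (2,56,-38)
river: ρ → (-38,20,20)
closes: descent 0, river 4
min |a| on river = 2

2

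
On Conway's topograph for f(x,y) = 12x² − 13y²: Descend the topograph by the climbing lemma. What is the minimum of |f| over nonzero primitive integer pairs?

descent: ρ → (-13,0,12)
descent: ρ → (12,24,-1)  [lands on river]
river: ρ → (-1,24,12)
closes: descent 2, river 2
min |a| on river = 1

1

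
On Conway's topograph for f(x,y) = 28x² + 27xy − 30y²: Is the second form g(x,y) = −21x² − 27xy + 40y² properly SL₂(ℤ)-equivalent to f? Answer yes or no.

D₁ = 4089, D₂ = 4089
river cycle of f (length 42): (-30, 33, 25), (25, 17, -38), (-38, 59, 4), (4, 61, -23), (-23, 31, 34), (34, 37, -20), (-20, 43, 28), (28, 13, -35), (-35, 57, 6), (6, 63, -5), … (32 more)
river cycle of g (length 36): (40, 27, -21), (-21, 57, 10), (10, 63, -3), (-3, 63, 10), (10, 57, -21), (-21, 27, 40), (40, 53, -8), (-8, 59, 19), (19, 55, -14), (-14, 57, 15), … (26 more)
cycles differ ⇒ inequivalent

no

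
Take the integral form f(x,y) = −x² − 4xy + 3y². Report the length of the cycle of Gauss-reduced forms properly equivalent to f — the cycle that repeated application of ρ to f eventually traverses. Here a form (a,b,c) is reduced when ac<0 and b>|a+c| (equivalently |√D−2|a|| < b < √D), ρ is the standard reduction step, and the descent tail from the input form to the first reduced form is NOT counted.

D = 28, ⌊√D⌋ = 5
descent: ρ → (3,4,-1)  [lands on river]
river: ρ → (-1,4,3)
river: ρ → (3,2,-2)
river: ρ → (-2,2,3)
ρ-cycle length = 4 (tail of 1 descent step not counted)

4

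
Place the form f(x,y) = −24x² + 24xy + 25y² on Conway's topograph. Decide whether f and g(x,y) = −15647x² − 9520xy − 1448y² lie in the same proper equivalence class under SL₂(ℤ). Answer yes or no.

D₁ = 2976, D₂ = 2976
river cycle of f (length 10): (25, 26, -23), (-23, 20, 28), (28, 36, -15), (-15, 54, 1), (1, 54, -15), (-15, 36, 28), (28, 20, -23), (-23, 26, 25), (25, 24, -24), (-24, 24, 25)
river cycle of g (length 10): (-23, 26, 25), (25, 24, -24), (-24, 24, 25), (25, 26, -23), (-23, 20, 28), (28, 36, -15), (-15, 54, 1), (1, 54, -15), (-15, 36, 28), (28, 20, -23)
cycles coincide ⇒ equivalent

yes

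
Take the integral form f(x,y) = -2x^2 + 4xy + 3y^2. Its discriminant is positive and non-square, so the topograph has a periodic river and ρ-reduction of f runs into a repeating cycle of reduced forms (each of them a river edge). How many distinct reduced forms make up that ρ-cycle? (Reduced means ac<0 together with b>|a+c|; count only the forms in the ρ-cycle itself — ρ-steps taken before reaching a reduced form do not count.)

D = 40, ⌊√D⌋ = 6
river: ρ → (3,2,-3)
river: ρ → (-3,4,2)
river: ρ → (2,4,-3)
river: ρ → (-3,2,3)
river: ρ → (3,4,-2)
river: ρ → (-2,4,3)
ρ-cycle length = 6 (tail of 0 descent steps not counted)

6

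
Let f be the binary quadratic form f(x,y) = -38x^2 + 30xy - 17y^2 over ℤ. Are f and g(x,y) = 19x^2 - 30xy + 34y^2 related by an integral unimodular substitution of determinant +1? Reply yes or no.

D₁ = -1684, D₂ = -1684
f is negative-definite; reduce −f:
−f: flip: (38,-30,17)→(17,30,38)
−f: translate: b→-4 (≡30 mod 34), so (17,30,38)→(17,-4,25)
−f: reduced (well bottom): (17,-4,25) with a≤c, −a<b≤a
flip sign back: reduced form of f is (-17,4,-25)
g: translate: b→8 (≡-30 mod 38), so (19,-30,34)→(19,8,23)
g: reduced (well bottom): (19,8,23) with a≤c, −a<b≤a
reduced forms (-17, 4, -25) vs (19, 8, 23) ⇒ inequivalent

no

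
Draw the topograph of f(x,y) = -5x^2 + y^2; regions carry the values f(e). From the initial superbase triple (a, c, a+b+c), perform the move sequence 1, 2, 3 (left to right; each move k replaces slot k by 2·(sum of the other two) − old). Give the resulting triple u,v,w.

start (-5,1,-4) = (f(1,0),f(0,1),f(1,1))
replace slot 1: 2·(1+(-4)) − (-5) = -1 → (-1,1,-4)
replace slot 2: 2·((-1)+(-4)) − 1 = -11 → (-1,-11,-4)
replace slot 3: 2·((-1)+(-11)) − (-4) = -20 → (-1,-11,-20)

-1,-11,-20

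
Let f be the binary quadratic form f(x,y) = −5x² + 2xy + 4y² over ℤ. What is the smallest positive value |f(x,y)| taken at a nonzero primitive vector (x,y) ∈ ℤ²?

river: ρ → (4,6,-3)
river: ρ → (-3,6,4)
river: ρ → (4,2,-5)
river: ρ → (-5,8,1)
river: ρ → (1,8,-5)
river: ρ → (-5,2,4)
closes: descent 0, river 6
min |a| on river = 1

1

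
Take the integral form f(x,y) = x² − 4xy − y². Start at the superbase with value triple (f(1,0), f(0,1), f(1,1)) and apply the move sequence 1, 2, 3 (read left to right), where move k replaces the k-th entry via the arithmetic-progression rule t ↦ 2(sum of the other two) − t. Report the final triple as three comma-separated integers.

start (1,-1,-4) = (f(1,0),f(0,1),f(1,1))
replace slot 1: 2·((-1)+(-4)) − 1 = -11 → (-11,-1,-4)
replace slot 2: 2·((-11)+(-4)) − (-1) = -29 → (-11,-29,-4)
replace slot 3: 2·((-11)+(-29)) − (-4) = -76 → (-11,-29,-76)

-11,-29,-76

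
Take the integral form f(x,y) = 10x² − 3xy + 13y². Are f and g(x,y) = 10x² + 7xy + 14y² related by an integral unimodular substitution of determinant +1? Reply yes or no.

D₁ = -511, D₂ = -511
f: reduced (well bottom): (10,-3,13) with a≤c, −a<b≤a
g: reduced (well bottom): (10,7,14) with a≤c, −a<b≤a
reduced forms (10, -3, 13) vs (10, 7, 14) ⇒ inequivalent

no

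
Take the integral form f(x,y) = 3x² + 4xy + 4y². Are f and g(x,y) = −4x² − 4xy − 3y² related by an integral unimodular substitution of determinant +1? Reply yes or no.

D₁ = -32, D₂ = -32
f: translate: b→-2 (≡4 mod 6), so (3,4,4)→(3,-2,3)
f: flip: (3,-2,3)→(3,2,3)
f: reduced (well bottom): (3,2,3) with a≤c, −a<b≤a
g is negative-definite; reduce −g:
−g: flip: (4,4,3)→(3,-4,4)
−g: translate: b→2 (≡-4 mod 6), so (3,-4,4)→(3,2,3)
−g: reduced (well bottom): (3,2,3) with a≤c, −a<b≤a
flip sign back: reduced form of g is (-3,-2,-3)
reduced forms (3, 2, 3) vs (-3, -2, -3) ⇒ inequivalent

no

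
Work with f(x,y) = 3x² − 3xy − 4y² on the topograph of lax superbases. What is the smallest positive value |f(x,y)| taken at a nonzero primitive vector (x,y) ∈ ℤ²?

descent: ρ → (-4,3,3)  [lands on river]
river: ρ → (3,3,-4)
river: ρ → (-4,5,2)
river: ρ → (2,7,-1)
river: ρ → (-1,7,2)
river: ρ → (2,5,-4)
closes: descent 1, river 6
min |a| on river = 1

1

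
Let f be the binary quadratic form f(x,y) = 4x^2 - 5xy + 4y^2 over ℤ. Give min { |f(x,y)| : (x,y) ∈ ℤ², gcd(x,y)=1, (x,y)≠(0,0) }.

translate: b→3 (≡-5 mod 8), so (4,-5,4)→(4,3,3)
flip: (4,3,3)→(3,-3,4)
translate: b→3 (≡-3 mod 6), so (3,-3,4)→(3,3,4)
reduced (well bottom): (3,3,4) with a≤c, −a<b≤a
well minimum = a = 3

3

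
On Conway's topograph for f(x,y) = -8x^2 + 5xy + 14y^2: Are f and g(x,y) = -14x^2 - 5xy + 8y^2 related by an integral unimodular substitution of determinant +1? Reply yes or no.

D₁ = 473, D₂ = 473
river cycle of f (length 4): (-8, 21, 1), (1, 21, -8), (-8, 11, 11), (11, 11, -8)
river cycle of g (length 4): (8, 21, -1), (-1, 21, 8), (8, 11, -11), (-11, 11, 8)
cycles differ ⇒ inequivalent

no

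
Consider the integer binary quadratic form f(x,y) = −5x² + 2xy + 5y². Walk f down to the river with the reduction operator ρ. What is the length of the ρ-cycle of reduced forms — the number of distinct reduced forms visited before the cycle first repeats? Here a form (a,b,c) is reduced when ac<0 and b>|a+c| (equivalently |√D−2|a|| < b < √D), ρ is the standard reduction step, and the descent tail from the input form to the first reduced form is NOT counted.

D = 104, ⌊√D⌋ = 10
river: ρ → (5,8,-2)
river: ρ → (-2,8,5)
river: ρ → (5,2,-5)
river: ρ → (-5,8,2)
river: ρ → (2,8,-5)
river: ρ → (-5,2,5)
ρ-cycle length = 6 (tail of 0 descent steps not counted)

6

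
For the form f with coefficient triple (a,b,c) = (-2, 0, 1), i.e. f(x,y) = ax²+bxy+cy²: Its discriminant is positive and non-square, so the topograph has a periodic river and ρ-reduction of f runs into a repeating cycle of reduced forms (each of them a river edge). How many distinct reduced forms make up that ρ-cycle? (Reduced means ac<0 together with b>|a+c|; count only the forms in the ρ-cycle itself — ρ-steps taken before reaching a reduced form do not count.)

D = 8, ⌊√D⌋ = 2
descent: ρ → (1,2,-1)  [lands on river]
river: ρ → (-1,2,1)
ρ-cycle length = 2 (tail of 1 descent step not counted)

2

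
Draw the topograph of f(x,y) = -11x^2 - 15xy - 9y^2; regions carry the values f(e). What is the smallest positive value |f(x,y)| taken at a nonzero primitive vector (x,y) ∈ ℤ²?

translate: b→-7 (≡15 mod 22), so (11,15,9)→(11,-7,5)
flip: (11,-7,5)→(5,7,11)
translate: b→-3 (≡7 mod 10), so (5,7,11)→(5,-3,9)
reduced (well bottom): (5,-3,9) with a≤c, −a<b≤a
well minimum |f| = |-5| = 5 (negative-definite)

5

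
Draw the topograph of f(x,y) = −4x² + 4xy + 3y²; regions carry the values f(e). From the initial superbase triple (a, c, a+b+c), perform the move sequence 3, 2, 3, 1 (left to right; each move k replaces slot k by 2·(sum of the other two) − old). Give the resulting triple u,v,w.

start (-4,3,3) = (f(1,0),f(0,1),f(1,1))
replace slot 3: 2·((-4)+3) − 3 = -5 → (-4,3,-5)
replace slot 2: 2·((-4)+(-5)) − 3 = -21 → (-4,-21,-5)
replace slot 3: 2·((-4)+(-21)) − (-5) = -45 → (-4,-21,-45)
replace slot 1: 2·((-21)+(-45)) − (-4) = -128 → (-128,-21,-45)

-128,-21,-45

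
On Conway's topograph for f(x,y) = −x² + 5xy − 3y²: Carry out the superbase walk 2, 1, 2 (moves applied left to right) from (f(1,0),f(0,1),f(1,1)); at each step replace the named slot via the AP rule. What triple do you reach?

start (-1,-3,1) = (f(1,0),f(0,1),f(1,1))
replace slot 2: 2·((-1)+1) − (-3) = 3 → (-1,3,1)
replace slot 1: 2·(3+1) − (-1) = 9 → (9,3,1)
replace slot 2: 2·(9+1) − 3 = 17 → (9,17,1)

9,17,1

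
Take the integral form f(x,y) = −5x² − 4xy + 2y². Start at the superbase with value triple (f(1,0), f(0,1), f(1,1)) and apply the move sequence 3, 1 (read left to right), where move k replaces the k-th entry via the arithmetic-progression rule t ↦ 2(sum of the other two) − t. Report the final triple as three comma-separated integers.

start (-5,2,-7) = (f(1,0),f(0,1),f(1,1))
replace slot 3: 2·((-5)+2) − (-7) = 1 → (-5,2,1)
replace slot 1: 2·(2+1) − (-5) = 11 → (11,2,1)

11,2,1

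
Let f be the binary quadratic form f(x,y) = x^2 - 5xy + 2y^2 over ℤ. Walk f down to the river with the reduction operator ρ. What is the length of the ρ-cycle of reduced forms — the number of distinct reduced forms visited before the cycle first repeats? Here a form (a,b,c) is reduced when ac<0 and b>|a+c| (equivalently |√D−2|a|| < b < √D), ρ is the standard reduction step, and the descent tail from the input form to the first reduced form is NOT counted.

D = 17, ⌊√D⌋ = 4
descent: ρ → (2,1,-2)  [lands on river]
river: ρ → (-2,3,1)
river: ρ → (1,3,-2)
river: ρ → (-2,1,2)
river: ρ → (2,3,-1)
river: ρ → (-1,3,2)
ρ-cycle length = 6 (tail of 1 descent step not counted)

6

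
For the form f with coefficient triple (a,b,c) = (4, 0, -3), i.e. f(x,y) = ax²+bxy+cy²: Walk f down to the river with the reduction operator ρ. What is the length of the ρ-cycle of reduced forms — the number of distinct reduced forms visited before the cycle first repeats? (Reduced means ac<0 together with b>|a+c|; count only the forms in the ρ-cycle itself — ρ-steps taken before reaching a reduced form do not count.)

D = 48, ⌊√D⌋ = 6
descent: ρ → (-3,6,1)  [lands on river]
river: ρ → (1,6,-3)
ρ-cycle length = 2 (tail of 1 descent step not counted)

2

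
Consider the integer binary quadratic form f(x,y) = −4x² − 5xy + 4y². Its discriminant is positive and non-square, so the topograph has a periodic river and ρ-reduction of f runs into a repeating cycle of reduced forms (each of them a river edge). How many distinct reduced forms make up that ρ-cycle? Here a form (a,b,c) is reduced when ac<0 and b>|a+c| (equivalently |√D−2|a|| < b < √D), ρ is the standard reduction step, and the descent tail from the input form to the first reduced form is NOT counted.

D = 89, ⌊√D⌋ = 9
descent: ρ → (4,5,-4)  [lands on river]
river: ρ → (-4,3,5)
river: ρ → (5,7,-2)
river: ρ → (-2,9,1)
river: ρ → (1,9,-2)
river: ρ → (-2,7,5)
river: ρ → (5,3,-4)
river: ρ → (-4,5,4)
river: ρ → (4,3,-5)
river: ρ → (-5,7,2)
river: ρ → (2,9,-1)
river: ρ → (-1,9,2)
river: ρ → (2,7,-5)
river: ρ → (-5,3,4)
ρ-cycle length = 14 (tail of 1 descent step not counted)

14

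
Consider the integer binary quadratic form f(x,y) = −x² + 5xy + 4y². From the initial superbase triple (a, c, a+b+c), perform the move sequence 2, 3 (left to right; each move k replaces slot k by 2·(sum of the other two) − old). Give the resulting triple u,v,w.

start (-1,4,8) = (f(1,0),f(0,1),f(1,1))
replace slot 2: 2·((-1)+8) − 4 = 10 → (-1,10,8)
replace slot 3: 2·((-1)+10) − 8 = 10 → (-1,10,10)

-1,10,10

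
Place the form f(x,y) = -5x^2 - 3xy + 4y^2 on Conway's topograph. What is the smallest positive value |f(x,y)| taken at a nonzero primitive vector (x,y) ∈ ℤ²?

descent: ρ → (4,3,-5)  [lands on river]
river: ρ → (-5,7,2)
river: ρ → (2,9,-1)
river: ρ → (-1,9,2)
river: ρ → (2,7,-5)
river: ρ → (-5,3,4)
river: ρ → (4,5,-4)
river: ρ → (-4,3,5)
river: ρ → (5,7,-2)
river: ρ → (-2,9,1)
river: ρ → (1,9,-2)
river: ρ → (-2,7,5)
river: ρ → (5,3,-4)
river: ρ → (-4,5,4)
closes: descent 1, river 14
min |a| on river = 1

1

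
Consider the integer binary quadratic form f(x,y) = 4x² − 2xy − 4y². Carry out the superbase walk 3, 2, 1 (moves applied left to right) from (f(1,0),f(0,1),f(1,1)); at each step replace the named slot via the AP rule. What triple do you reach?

start (4,-4,-2) = (f(1,0),f(0,1),f(1,1))
replace slot 3: 2·(4+(-4)) − (-2) = 2 → (4,-4,2)
replace slot 2: 2·(4+2) − (-4) = 16 → (4,16,2)
replace slot 1: 2·(16+2) − 4 = 32 → (32,16,2)

32,16,2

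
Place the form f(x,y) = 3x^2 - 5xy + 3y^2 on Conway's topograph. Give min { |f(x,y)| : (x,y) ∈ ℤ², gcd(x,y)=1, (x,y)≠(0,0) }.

translate: b→1 (≡-5 mod 6), so (3,-5,3)→(3,1,1)
flip: (3,1,1)→(1,-1,3)
translate: b→1 (≡-1 mod 2), so (1,-1,3)→(1,1,3)
reduced (well bottom): (1,1,3) with a≤c, −a<b≤a
well minimum = a = 1

1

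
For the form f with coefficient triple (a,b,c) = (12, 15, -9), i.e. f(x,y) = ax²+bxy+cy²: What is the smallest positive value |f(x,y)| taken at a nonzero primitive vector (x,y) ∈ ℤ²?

river: ρ → (-9,21,6)
river: ρ → (6,15,-18)
river: ρ → (-18,21,3)
river: ρ → (3,21,-18)
river: ρ → (-18,15,6)
river: ρ → (6,21,-9)
river: ρ → (-9,15,12)
river: ρ → (12,9,-12)
river: ρ → (-12,15,9)
river: ρ → (9,21,-6)
river: ρ → (-6,15,18)
river: ρ → (18,21,-3)
river: ρ → (-3,21,18)
river: ρ → (18,15,-6)
river: ρ → (-6,21,9)
river: ρ → (9,15,-12)
river: ρ → (-12,9,12)
river: ρ → (12,15,-9)
closes: descent 0, river 18
min |a| on river = 3

3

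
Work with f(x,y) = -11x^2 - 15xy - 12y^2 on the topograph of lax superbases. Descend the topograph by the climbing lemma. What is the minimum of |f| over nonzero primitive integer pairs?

translate: b→-7 (≡15 mod 22), so (11,15,12)→(11,-7,8)
flip: (11,-7,8)→(8,7,11)
reduced (well bottom): (8,7,11) with a≤c, −a<b≤a
well minimum |f| = |-8| = 8 (negative-definite)

8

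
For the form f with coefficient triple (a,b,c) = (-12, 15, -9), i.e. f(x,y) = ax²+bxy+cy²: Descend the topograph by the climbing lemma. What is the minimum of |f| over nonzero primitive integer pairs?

translate: b→9 (≡-15 mod 24), so (12,-15,9)→(12,9,6)
flip: (12,9,6)→(6,-9,12)
translate: b→3 (≡-9 mod 12), so (6,-9,12)→(6,3,9)
reduced (well bottom): (6,3,9) with a≤c, −a<b≤a
well minimum |f| = |-6| = 6 (negative-definite)

6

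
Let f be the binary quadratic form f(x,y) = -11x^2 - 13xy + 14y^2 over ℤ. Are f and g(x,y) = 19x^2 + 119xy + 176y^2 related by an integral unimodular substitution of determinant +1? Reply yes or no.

D₁ = 785, D₂ = 785
river cycle of f (length 10): (14, 13, -11), (-11, 9, 16), (16, 23, -4), (-4, 25, 10), (10, 15, -14), (-14, 13, 11), (11, 9, -16), (-16, 23, 4), (4, 25, -10), (-10, 15, 14)
river cycle of g (length 10): (-10, 15, 14), (14, 13, -11), (-11, 9, 16), (16, 23, -4), (-4, 25, 10), (10, 15, -14), (-14, 13, 11), (11, 9, -16), (-16, 23, 4), (4, 25, -10)
cycles coincide ⇒ equivalent

yes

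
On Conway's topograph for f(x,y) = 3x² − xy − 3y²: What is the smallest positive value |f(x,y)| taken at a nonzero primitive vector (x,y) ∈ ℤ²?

descent: ρ → (-3,1,3)  [lands on river]
river: ρ → (3,5,-1)
river: ρ → (-1,5,3)
river: ρ → (3,1,-3)
river: ρ → (-3,5,1)
river: ρ → (1,5,-3)
closes: descent 1, river 6
min |a| on river = 1

1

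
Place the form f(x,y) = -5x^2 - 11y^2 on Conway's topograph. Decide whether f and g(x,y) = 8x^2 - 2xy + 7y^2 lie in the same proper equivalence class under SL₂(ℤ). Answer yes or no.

D₁ = -220, D₂ = -220
f is negative-definite; reduce −f:
−f: reduced (well bottom): (5,0,11) with a≤c, −a<b≤a
flip sign back: reduced form of f is (-5,0,-11)
g: flip: (8,-2,7)→(7,2,8)
g: reduced (well bottom): (7,2,8) with a≤c, −a<b≤a
reduced forms (-5, 0, -11) vs (7, 2, 8) ⇒ inequivalent

no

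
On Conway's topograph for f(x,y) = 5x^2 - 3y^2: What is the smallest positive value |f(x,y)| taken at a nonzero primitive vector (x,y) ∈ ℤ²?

descent: ρ → (-3,6,2)  [lands on river]
river: ρ → (2,6,-3)
closes: descent 1, river 2
min |a| on river = 2

2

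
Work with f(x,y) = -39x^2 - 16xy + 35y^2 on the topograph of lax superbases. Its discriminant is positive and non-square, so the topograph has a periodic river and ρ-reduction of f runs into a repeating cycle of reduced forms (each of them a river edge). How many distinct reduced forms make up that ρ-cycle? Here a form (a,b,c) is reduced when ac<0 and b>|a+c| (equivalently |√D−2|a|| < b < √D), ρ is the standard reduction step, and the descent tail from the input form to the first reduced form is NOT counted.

D = 5716, ⌊√D⌋ = 75
descent: ρ → (35,16,-39)  [lands on river]
river: ρ → (-39,62,12)
river: ρ → (12,58,-49)
river: ρ → (-49,40,21)
river: ρ → (21,44,-45)
river: ρ → (-45,46,20)
river: ρ → (20,74,-3)
river: ρ → (-3,70,68)
river: ρ → (68,66,-5)
river: ρ → (-5,74,12)
river: ρ → (12,70,-17)
river: ρ → (-17,66,20)
river: ρ → (20,54,-35)
river: ρ → (-35,16,39)
river: ρ → (39,62,-12)
river: ρ → (-12,58,49)
river: ρ → (49,40,-21)
river: ρ → (-21,44,45)
river: ρ → (45,46,-20)
river: ρ → (-20,74,3)
river: ρ → (3,70,-68)
river: ρ → (-68,66,5)
river: ρ → (5,74,-12)
river: ρ → (-12,70,17)
river: ρ → (17,66,-20)
river: ρ → (-20,54,35)
ρ-cycle length = 26 (tail of 1 descent step not counted)

26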